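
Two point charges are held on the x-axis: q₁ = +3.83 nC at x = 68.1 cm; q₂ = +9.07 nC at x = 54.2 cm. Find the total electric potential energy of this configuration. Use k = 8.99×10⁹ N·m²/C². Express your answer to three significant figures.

2.25×10⁻⁶ J

The assembly work is the sum of pairwise potential energies, U = Σ_{i<j} kqᵢqⱼ/rᵢⱼ.
Pair separations: r₁₂ = 0.139 m.
U = (2.25×10⁻⁶) = 2.25×10⁻⁶ J.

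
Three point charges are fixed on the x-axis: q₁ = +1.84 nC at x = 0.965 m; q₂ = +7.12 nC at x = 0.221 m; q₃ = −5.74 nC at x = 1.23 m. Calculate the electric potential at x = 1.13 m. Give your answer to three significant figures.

Electric potential is a scalar, so the contributions from each charge add algebraically: V = Σ kqᵢ/rᵢ.
Distances from the field point to each charge: r₁ = 0.165 m, r₂ = 0.909 m, r₃ = 0.100 m.
V = k[(1.84×10⁻⁹)/(0.165) + (7.12×10⁻⁹)/(0.909) + (-5.74×10⁻⁹)/(0.100)] = -345 V.

-345 V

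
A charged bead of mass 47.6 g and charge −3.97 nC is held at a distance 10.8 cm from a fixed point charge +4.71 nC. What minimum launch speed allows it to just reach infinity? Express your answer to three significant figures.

To just escape, total mechanical energy must reach zero at infinity: ½mv²_min + U = 0, so ½mv²_min = −U = |kQq|/r.
|U| = |kQq|/r = (8.99×10⁹ N·m²/C²)(4.71×10⁻⁹)(3.97×10⁻⁹)/(0.108) = 1.56×10⁻⁶ J.
v_min = √(2|U|/m) = √(2·1.56×10⁻⁶/0.0476) = 8.09×10⁻³ m/s.

8.09×10⁻³ m/s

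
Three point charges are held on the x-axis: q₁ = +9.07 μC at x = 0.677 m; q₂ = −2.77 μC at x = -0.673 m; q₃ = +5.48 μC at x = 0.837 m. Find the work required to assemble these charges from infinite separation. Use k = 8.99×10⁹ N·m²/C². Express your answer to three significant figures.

2.54 J

The assembly work is the sum of pairwise potential energies, U = Σ_{i<j} kqᵢqⱼ/rᵢⱼ.
Pair separations: r₁₂ = 1.35 m, r₁₃ = 0.160 m, r₂₃ = 1.51 m.
U = (-0.167) + (2.79) + (-0.0904) = 2.54 J.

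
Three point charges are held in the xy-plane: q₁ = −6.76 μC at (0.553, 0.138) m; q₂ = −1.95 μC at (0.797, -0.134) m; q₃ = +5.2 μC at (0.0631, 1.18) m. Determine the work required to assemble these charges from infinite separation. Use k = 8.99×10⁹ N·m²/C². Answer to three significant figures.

The assembly work is the sum of pairwise potential energies, U = Σ_{i<j} kqᵢqⱼ/rᵢⱼ.
Pair separations: r₁₂ = 0.365 m, r₁₃ = 1.15 m, r₂₃ = 1.51 m.
U = (0.324) + (-0.274) + (-0.0606) = -0.0107 J.

-0.0107 J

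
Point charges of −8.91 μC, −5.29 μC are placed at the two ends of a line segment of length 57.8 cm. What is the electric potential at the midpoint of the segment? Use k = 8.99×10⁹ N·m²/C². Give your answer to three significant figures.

-4.42×10⁵ V

The total potential is the scalar sum of each charge's contribution, V = Σ kqᵢ/rᵢ.
Each charge is 0.289 m from the midpoint.
V = k[(-8.91×10⁻⁶)/(0.289) + (-5.29×10⁻⁶)/(0.289)] = -4.42×10⁵ V.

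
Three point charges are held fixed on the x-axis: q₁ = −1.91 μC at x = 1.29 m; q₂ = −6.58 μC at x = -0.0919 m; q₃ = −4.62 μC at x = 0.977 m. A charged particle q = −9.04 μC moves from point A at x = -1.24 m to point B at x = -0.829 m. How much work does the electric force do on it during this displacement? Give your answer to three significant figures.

-0.310 J

The work done by the electric force is W_field = −ΔU = −q(V_B − V_A) = q(V_A − V_B).
At A: distances to the source charges are 2.53 m, 1.15 m, 2.22 m; V_A = Σ kqᵢ/rᵢ = -7.70×10⁴ V.
At B: distances to the source charges are 2.12 m, 0.737 m, 1.81 m; V_B = Σ kqᵢ/rᵢ = -1.11×10⁵ V.
ΔV = V_B − V_A = -3.43×10⁴ V.
W_field = −qΔV = −(-9.04×10⁻⁶ C)(-3.43×10⁴ V) = -0.310 J.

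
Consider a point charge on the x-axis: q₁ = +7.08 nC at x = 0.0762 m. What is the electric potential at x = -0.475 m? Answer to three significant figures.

Electric potential is a scalar, so the contributions from each charge add algebraically: V = Σ kqᵢ/rᵢ.
V = k[(7.08×10⁻⁹)/(0.551)] = 115 V.

115 V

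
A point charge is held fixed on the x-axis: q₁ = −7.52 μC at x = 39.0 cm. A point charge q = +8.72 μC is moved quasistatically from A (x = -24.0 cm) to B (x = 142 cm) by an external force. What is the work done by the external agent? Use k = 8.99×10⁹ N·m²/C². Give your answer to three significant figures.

For quasistatic motion the external work equals the change in potential energy: W_ext = qΔV = q(V_B − V_A).
At A: distance to the source charge is 0.630 m; V_A = kq₁/r = -1.07×10⁵ V.
At B: distance to the source charge is 1.03 m; V_B = kq₁/r = -6.56×10⁴ V.
ΔV = V_B − V_A = 4.17×10⁴ V.
W_ext = qΔV = (8.72×10⁻⁶ C)(4.17×10⁴ V) = 0.363 J.

0.363 J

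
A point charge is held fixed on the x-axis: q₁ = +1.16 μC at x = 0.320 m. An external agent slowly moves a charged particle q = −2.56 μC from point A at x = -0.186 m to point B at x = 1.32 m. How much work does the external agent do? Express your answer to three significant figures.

0.0261 J

For quasistatic motion the external work equals the change in potential energy: W_ext = qΔV = q(V_B − V_A).
At A: distance to the source charge is 0.506 m; V_A = kq₁/r = 2.06×10⁴ V.
At B: distance to the source charge is 1.00 m; V_B = kq₁/r = 1.04×10⁴ V.
ΔV = V_B − V_A = -1.02×10⁴ V.
W_ext = qΔV = (-2.56×10⁻⁶ C)(-1.02×10⁴ V) = 0.0261 J.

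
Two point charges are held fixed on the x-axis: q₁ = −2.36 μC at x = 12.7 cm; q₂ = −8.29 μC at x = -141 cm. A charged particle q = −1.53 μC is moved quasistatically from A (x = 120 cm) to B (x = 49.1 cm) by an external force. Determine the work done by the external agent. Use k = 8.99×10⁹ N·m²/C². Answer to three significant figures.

For quasistatic motion the external work equals the change in potential energy: W_ext = qΔV = q(V_B − V_A).
At A: distances to the source charges are 1.07 m, 2.61 m; V_A = Σ kqᵢ/rᵢ = -4.83×10⁴ V.
At B: distances to the source charges are 0.364 m, 1.90 m; V_B = Σ kqᵢ/rᵢ = -9.75×10⁴ V.
ΔV = V_B − V_A = -4.92×10⁴ V.
W_ext = qΔV = (-1.53×10⁻⁶ C)(-4.92×10⁴ V) = 0.0752 J.

0.0752 J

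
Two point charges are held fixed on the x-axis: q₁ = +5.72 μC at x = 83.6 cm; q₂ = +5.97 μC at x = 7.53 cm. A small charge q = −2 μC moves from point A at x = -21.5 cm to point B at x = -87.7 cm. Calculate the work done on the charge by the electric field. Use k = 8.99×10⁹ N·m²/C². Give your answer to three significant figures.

The work done by the electric force is W_field = −ΔU = −q(V_B − V_A) = q(V_A − V_B).
At A: distances to the source charges are 1.05 m, 0.290 m; V_A = Σ kqᵢ/rᵢ = 2.34×10⁵ V.
At B: distances to the source charges are 1.71 m, 0.952 m; V_B = Σ kqᵢ/rᵢ = 8.64×10⁴ V.
ΔV = V_B − V_A = -1.47×10⁵ V.
W_field = −qΔV = −(-2.00×10⁻⁶ C)(-1.47×10⁵ V) = -0.295 J.

-0.295 J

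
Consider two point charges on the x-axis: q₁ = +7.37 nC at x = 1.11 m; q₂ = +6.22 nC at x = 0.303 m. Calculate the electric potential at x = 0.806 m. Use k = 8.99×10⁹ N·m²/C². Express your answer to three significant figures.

329 V

Electric potential is a scalar, so the contributions from each charge add algebraically: V = Σ kqᵢ/rᵢ.
Distances from the field point to each charge: r₁ = 0.304 m, r₂ = 0.503 m.
V = k[(7.37×10⁻⁹)/(0.304) + (6.22×10⁻⁹)/(0.503)] = 329 V.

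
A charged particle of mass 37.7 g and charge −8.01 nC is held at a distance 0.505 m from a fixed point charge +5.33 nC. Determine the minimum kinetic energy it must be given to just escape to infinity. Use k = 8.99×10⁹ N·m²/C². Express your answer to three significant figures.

To just escape, total mechanical energy must reach zero at infinity: ½mv²_min + U = 0, so ½mv²_min = −U = |kQq|/r.
|U| = |kQq|/r = (8.99×10⁹ N·m²/C²)(5.33×10⁻⁹)(8.01×10⁻⁹)/(0.505) = 7.60×10⁻⁷ J.

7.60×10⁻⁷ J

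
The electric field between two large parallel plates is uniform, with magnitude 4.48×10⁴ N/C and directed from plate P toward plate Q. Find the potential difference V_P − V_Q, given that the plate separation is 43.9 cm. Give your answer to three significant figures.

1.97×10⁴ V

In a uniform field, potential decreases in the direction of E: ΔV = −E·d for a displacement d parallel to E.
Going from Q to P is a displacement of 43.9 cm opposite to the field, so V_P − V_Q = +Ed = 1.97×10⁴ V.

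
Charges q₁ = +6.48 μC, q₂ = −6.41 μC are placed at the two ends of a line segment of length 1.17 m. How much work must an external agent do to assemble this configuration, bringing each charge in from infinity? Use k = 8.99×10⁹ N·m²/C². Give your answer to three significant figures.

The assembly work is the sum of pairwise potential energies, U = Σ_{i<j} kqᵢqⱼ/rᵢⱼ.
The separation is r = 1.17 m.
U = (-0.319) = -0.319 J.

-0.319 J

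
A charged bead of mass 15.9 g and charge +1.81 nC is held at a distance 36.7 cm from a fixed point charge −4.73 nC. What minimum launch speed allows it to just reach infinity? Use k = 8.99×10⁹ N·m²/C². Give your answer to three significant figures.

5.14×10⁻³ m/s

To just escape, total mechanical energy must reach zero at infinity: ½mv²_min + U = 0, so ½mv²_min = −U = |kQq|/r.
|U| = |kQq|/r = (8.99×10⁹ N·m²/C²)(4.73×10⁻⁹)(1.81×10⁻⁹)/(0.367) = 2.10×10⁻⁷ J.
v_min = √(2|U|/m) = √(2·2.10×10⁻⁷/0.0159) = 5.14×10⁻³ m/s.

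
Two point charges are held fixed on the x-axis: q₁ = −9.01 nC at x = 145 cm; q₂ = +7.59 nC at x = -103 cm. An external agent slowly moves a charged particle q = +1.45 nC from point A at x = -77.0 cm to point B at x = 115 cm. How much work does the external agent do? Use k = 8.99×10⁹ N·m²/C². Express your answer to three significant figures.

-6.74×10⁻⁷ J

For quasistatic motion the external work equals the change in potential energy: W_ext = qΔV = q(V_B − V_A).
At A: distances to the source charges are 2.22 m, 0.260 m; V_A = Σ kqᵢ/rᵢ = 226 V.
At B: distances to the source charges are 0.300 m, 2.18 m; V_B = Σ kqᵢ/rᵢ = -239 V.
ΔV = V_B − V_A = -465 V.
W_ext = qΔV = (1.45×10⁻⁹ C)(-465 V) = -6.74×10⁻⁷ J.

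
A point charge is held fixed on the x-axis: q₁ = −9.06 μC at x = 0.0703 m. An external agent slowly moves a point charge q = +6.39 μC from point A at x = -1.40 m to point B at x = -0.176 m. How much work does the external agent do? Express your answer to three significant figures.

For quasistatic motion the external work equals the change in potential energy: W_ext = qΔV = q(V_B − V_A).
At A: distance to the source charge is 1.47 m; V_A = kq₁/r = -5.54×10⁴ V.
At B: distance to the source charge is 0.246 m; V_B = kq₁/r = -3.31×10⁵ V.
ΔV = V_B − V_A = -2.75×10⁵ V.
W_ext = qΔV = (6.39×10⁻⁶ C)(-2.75×10⁵ V) = -1.76 J.

-1.76 J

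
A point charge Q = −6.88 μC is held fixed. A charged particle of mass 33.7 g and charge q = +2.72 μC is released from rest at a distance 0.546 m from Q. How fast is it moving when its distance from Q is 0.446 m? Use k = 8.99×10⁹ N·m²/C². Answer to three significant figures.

2.02 m/s

Only the electrostatic force acts, so mechanical energy is conserved: ½mv² = U₁ − U₂ = kQq(1/r₁ − 1/r₂).
U₁ − U₂ = (8.99×10⁹ N·m²/C²)(-6.88×10⁻⁶ C)(2.72×10⁻⁶ C)(1/0.546 − 1/0.446) = 0.0691 J.
v = √(2·0.0691/0.0337) = 2.02 m/s.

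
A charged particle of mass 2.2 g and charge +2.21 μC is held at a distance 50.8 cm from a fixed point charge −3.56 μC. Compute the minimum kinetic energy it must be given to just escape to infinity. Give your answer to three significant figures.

0.139 J

To just escape, total mechanical energy must reach zero at infinity: ½mv²_min + U = 0, so ½mv²_min = −U = |kQq|/r.
|U| = |kQq|/r = (8.99×10⁹ N·m²/C²)(3.56×10⁻⁶)(2.21×10⁻⁶)/(0.508) = 0.139 J.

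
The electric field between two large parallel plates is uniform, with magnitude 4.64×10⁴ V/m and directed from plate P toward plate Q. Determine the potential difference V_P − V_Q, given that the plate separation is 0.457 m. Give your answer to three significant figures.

2.12×10⁴ V

In a uniform field, potential decreases in the direction of E: ΔV = −E·d for a displacement d parallel to E.
Going from Q to P is a displacement of 0.457 m opposite to the field, so V_P − V_Q = +Ed = 2.12×10⁴ V.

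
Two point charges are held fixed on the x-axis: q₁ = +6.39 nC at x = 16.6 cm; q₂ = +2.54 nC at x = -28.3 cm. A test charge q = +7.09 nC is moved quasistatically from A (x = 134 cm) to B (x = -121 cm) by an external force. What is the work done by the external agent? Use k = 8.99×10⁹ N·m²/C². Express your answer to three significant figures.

2.40×10⁻⁸ J

For quasistatic motion the external work equals the change in potential energy: W_ext = qΔV = q(V_B − V_A).
At A: distances to the source charges are 1.17 m, 1.62 m; V_A = Σ kqᵢ/rᵢ = 63.0 V.
At B: distances to the source charges are 1.38 m, 0.927 m; V_B = Σ kqᵢ/rᵢ = 66.4 V.
ΔV = V_B − V_A = 3.38 V.
W_ext = qΔV = (7.09×10⁻⁹ C)(3.38 V) = 2.40×10⁻⁸ J.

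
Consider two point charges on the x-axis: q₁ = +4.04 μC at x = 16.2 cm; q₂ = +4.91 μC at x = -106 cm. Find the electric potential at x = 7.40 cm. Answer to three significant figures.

4.52×10⁵ V

Electric potential is a scalar, so the contributions from each charge add algebraically: V = Σ kqᵢ/rᵢ.
Distances from the field point to each charge: r₁ = 0.0880 m, r₂ = 1.13 m.
V = k[(4.04×10⁻⁶)/(0.0880) + (4.91×10⁻⁶)/(1.13)] = 4.52×10⁵ V.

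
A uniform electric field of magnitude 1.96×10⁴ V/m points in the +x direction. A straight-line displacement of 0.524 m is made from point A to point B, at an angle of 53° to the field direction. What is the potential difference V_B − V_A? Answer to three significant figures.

Only the component of displacement along E changes the potential: ΔV = −E·d·cosθ.
ΔV = −(1.96×10⁴ V/m)(0.524 m)cos53° = -6180 V.

-6180 V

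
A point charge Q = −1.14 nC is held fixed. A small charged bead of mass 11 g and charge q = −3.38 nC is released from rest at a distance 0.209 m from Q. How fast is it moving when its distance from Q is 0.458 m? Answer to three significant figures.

Only the electrostatic force acts, so mechanical energy is conserved: ½mv² = U₁ − U₂ = kQq(1/r₁ − 1/r₂).
U₁ − U₂ = (8.99×10⁹ N·m²/C²)(-1.14×10⁻⁹ C)(-3.38×10⁻⁹ C)(1/0.209 − 1/0.458) = 9.01×10⁻⁸ J.
v = √(2·9.01×10⁻⁸/0.0110) = 4.05×10⁻³ m/s.

4.05×10⁻³ m/s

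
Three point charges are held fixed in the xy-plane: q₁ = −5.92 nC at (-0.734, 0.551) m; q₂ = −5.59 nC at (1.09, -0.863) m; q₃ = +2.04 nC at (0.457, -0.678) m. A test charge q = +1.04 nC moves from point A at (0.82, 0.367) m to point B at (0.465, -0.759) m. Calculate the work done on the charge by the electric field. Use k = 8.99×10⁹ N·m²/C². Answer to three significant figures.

The work done by the electric force is W_field = −ΔU = −q(V_B − V_A) = q(V_A − V_B).
At A: distances to the source charges are 1.56 m, 1.26 m, 1.11 m; V_A = Σ kqᵢ/rᵢ = -57.3 V.
At B: distances to the source charges are 1.78 m, 0.634 m, 0.0814 m; V_B = Σ kqᵢ/rᵢ = 116 V.
ΔV = V_B − V_A = 173 V.
W_field = −qΔV = −(1.04×10⁻⁹ C)(173 V) = -1.80×10⁻⁷ J.

-1.80×10⁻⁷ J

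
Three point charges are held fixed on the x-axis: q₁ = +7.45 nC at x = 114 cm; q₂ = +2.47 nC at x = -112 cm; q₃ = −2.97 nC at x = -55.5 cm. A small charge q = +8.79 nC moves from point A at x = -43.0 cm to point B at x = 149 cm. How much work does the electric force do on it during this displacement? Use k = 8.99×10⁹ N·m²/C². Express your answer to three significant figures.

-2.86×10⁻⁶ J

The work done by the electric force is W_field = −ΔU = −q(V_B − V_A) = q(V_A − V_B).
At A: distances to the source charges are 1.57 m, 0.690 m, 0.125 m; V_A = Σ kqᵢ/rᵢ = -139 V.
At B: distances to the source charges are 0.350 m, 2.61 m, 2.04 m; V_B = Σ kqᵢ/rᵢ = 187 V.
ΔV = V_B − V_A = 326 V.
W_field = −qΔV = −(8.79×10⁻⁹ C)(326 V) = -2.86×10⁻⁶ J.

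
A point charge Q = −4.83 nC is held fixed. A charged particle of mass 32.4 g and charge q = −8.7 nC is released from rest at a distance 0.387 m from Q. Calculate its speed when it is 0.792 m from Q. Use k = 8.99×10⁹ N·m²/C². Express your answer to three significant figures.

5.55×10⁻³ m/s

Only the electrostatic force acts, so mechanical energy is conserved: ½mv² = U₁ − U₂ = kQq(1/r₁ − 1/r₂).
U₁ − U₂ = (8.99×10⁹ N·m²/C²)(-4.83×10⁻⁹ C)(-8.70×10⁻⁹ C)(1/0.387 − 1/0.792) = 4.99×10⁻⁷ J.
v = √(2·4.99×10⁻⁷/0.0324) = 5.55×10⁻³ m/s.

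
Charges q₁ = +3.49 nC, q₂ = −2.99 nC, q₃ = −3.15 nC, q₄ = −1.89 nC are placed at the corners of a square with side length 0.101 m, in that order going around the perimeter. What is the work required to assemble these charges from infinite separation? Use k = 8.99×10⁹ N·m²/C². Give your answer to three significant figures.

-4.84×10⁻⁷ J

The assembly work is the sum of pairwise potential energies, U = Σ_{i<j} kqᵢqⱼ/rᵢⱼ.
The four side pairs have separation 0.101 m and the two diagonal pairs 0.143 m.
Summing all 6 pair terms gives U = -4.84×10⁻⁷ J.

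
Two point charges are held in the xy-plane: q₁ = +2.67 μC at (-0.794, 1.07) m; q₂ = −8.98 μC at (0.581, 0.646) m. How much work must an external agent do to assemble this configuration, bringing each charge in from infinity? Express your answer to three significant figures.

The work to assemble the configuration equals its total potential energy, U = Σ kqᵢqⱼ/rᵢⱼ over all pairs.
Pair separations: r₁₂ = 1.44 m.
U = (-0.150) = -0.150 J.

-0.150 J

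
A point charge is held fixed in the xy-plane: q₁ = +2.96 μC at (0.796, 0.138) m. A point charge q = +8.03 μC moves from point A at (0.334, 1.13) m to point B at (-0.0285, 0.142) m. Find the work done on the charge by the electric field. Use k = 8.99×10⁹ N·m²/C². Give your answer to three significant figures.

The work done by the electric force is W_field = −ΔU = −q(V_B − V_A) = q(V_A − V_B).
At A: distance to the source charge is 1.09 m; V_A = kq₁/r = 2.43×10⁴ V.
At B: distance to the source charge is 0.825 m; V_B = kq₁/r = 3.23×10⁴ V.
ΔV = V_B − V_A = 7960 V.
W_field = −qΔV = −(8.03×10⁻⁶ C)(7960 V) = -0.0639 J.

-0.0639 J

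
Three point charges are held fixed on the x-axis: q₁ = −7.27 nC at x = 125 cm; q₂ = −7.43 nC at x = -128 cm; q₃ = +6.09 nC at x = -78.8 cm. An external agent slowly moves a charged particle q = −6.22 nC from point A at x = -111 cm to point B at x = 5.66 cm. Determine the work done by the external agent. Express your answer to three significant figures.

For quasistatic motion the external work equals the change in potential energy: W_ext = qΔV = q(V_B − V_A).
At A: distances to the source charges are 2.36 m, 0.170 m, 0.322 m; V_A = Σ kqᵢ/rᵢ = -251 V.
At B: distances to the source charges are 1.19 m, 1.34 m, 0.845 m; V_B = Σ kqᵢ/rᵢ = -39.9 V.
ΔV = V_B − V_A = 211 V.
W_ext = qΔV = (-6.22×10⁻⁹ C)(211 V) = -1.31×10⁻⁶ J.

-1.31×10⁻⁶ J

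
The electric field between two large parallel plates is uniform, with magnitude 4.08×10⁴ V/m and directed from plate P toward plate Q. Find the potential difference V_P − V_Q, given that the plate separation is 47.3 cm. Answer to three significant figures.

In a uniform field, potential decreases in the direction of E: ΔV = −E·d for a displacement d parallel to E.
Going from Q to P is a displacement of 47.3 cm opposite to the field, so V_P − V_Q = +Ed = 1.93×10⁴ V.

1.93×10⁴ V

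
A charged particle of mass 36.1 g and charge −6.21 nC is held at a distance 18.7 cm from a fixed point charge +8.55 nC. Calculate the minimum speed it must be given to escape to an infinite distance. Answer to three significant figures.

To just escape, total mechanical energy must reach zero at infinity: ½mv²_min + U = 0, so ½mv²_min = −U = |kQq|/r.
|U| = |kQq|/r = (8.99×10⁹ N·m²/C²)(8.55×10⁻⁹)(6.21×10⁻⁹)/(0.187) = 2.55×10⁻⁶ J.
v_min = √(2|U|/m) = √(2·2.55×10⁻⁶/0.0361) = 0.0119 m/s.

0.0119 m/s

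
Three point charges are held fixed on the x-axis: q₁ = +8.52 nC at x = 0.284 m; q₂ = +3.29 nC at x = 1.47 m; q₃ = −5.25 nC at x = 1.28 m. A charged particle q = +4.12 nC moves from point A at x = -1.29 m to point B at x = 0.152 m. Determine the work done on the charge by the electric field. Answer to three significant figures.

The work done by the electric force is W_field = −ΔU = −q(V_B − V_A) = q(V_A − V_B).
At A: distances to the source charges are 1.57 m, 2.76 m, 2.57 m; V_A = Σ kqᵢ/rᵢ = 41.0 V.
At B: distances to the source charges are 0.132 m, 1.32 m, 1.13 m; V_B = Σ kqᵢ/rᵢ = 561 V.
ΔV = V_B − V_A = 520 V.
W_field = −qΔV = −(4.12×10⁻⁹ C)(520 V) = -2.14×10⁻⁶ J.

-2.14×10⁻⁶ J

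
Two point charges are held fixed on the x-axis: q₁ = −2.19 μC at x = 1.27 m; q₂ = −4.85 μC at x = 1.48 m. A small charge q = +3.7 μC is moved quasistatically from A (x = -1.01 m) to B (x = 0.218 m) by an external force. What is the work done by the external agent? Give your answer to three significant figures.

-0.100 J

For quasistatic motion the external work equals the change in potential energy: W_ext = qΔV = q(V_B − V_A).
At A: distances to the source charges are 2.28 m, 2.49 m; V_A = Σ kqᵢ/rᵢ = -2.61×10⁴ V.
At B: distances to the source charges are 1.05 m, 1.26 m; V_B = Σ kqᵢ/rᵢ = -5.33×10⁴ V.
ΔV = V_B − V_A = -2.71×10⁴ V.
W_ext = qΔV = (3.70×10⁻⁶ C)(-2.71×10⁴ V) = -0.100 J.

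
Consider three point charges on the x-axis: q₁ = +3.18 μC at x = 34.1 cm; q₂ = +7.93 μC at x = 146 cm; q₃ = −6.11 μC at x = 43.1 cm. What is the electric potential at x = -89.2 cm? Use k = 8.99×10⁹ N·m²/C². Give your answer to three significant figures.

The total potential is the scalar sum of each charge's contribution, V = Σ kqᵢ/rᵢ.
Distances from the field point to each charge: r₁ = 1.23 m, r₂ = 2.35 m, r₃ = 1.32 m.
V = k[(3.18×10⁻⁶)/(1.23) + (7.93×10⁻⁶)/(2.35) + (-6.11×10⁻⁶)/(1.32)] = 1.20×10⁴ V.

1.20×10⁴ V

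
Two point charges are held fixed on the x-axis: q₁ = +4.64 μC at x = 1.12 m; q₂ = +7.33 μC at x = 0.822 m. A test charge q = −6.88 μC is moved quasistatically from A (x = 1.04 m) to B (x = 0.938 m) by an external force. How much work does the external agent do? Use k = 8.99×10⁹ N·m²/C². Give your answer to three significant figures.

For quasistatic motion the external work equals the change in potential energy: W_ext = qΔV = q(V_B − V_A).
At A: distances to the source charges are 0.0800 m, 0.218 m; V_A = Σ kqᵢ/rᵢ = 8.24×10⁵ V.
At B: distances to the source charges are 0.182 m, 0.116 m; V_B = Σ kqᵢ/rᵢ = 7.97×10⁵ V.
ΔV = V_B − V_A = -2.64×10⁴ V.
W_ext = qΔV = (-6.88×10⁻⁶ C)(-2.64×10⁴ V) = 0.182 J.

0.182 J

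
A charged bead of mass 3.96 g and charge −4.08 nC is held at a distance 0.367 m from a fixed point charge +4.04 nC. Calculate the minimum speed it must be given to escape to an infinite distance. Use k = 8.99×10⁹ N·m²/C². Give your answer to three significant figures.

0.0143 m/s

To just escape, total mechanical energy must reach zero at infinity: ½mv²_min + U = 0, so ½mv²_min = −U = |kQq|/r.
|U| = |kQq|/r = (8.99×10⁹ N·m²/C²)(4.04×10⁻⁹)(4.08×10⁻⁹)/(0.367) = 4.04×10⁻⁷ J.
v_min = √(2|U|/m) = √(2·4.04×10⁻⁷/3.96×10⁻³) = 0.0143 m/s.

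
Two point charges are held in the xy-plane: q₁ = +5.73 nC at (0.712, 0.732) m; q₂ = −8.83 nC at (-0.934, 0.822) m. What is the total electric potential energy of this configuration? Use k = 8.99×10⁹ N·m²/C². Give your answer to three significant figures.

-2.76×10⁻⁷ J

The assembly work is the sum of pairwise potential energies, U = Σ_{i<j} kqᵢqⱼ/rᵢⱼ.
Pair separations: r₁₂ = 1.65 m.
U = (-2.76×10⁻⁷) = -2.76×10⁻⁷ J.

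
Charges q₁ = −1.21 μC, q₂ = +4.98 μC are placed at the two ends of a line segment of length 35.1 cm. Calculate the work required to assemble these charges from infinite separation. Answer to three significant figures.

The assembly work is the sum of pairwise potential energies, U = Σ_{i<j} kqᵢqⱼ/rᵢⱼ.
The separation is r = 0.351 m.
U = (-0.154) = -0.154 J.

-0.154 J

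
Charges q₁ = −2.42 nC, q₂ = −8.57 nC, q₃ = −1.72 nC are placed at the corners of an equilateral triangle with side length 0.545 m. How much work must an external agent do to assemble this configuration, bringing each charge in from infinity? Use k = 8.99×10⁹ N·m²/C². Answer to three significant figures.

The work to assemble the configuration equals its total potential energy, U = Σ kqᵢqⱼ/rᵢⱼ over all pairs.
All three pair separations equal the side length, 0.545 m.
U = (3.42×10⁻⁷) + (6.87×10⁻⁸) + (2.43×10⁻⁷) = 6.54×10⁻⁷ J.

6.54×10⁻⁷ J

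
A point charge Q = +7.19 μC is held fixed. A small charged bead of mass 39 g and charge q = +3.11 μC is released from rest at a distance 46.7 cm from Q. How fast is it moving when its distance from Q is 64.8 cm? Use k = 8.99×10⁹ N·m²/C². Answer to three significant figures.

2.48 m/s

Only the electrostatic force acts, so mechanical energy is conserved: ½mv² = U₁ − U₂ = kQq(1/r₁ − 1/r₂).
U₁ − U₂ = (8.99×10⁹ N·m²/C²)(7.19×10⁻⁶ C)(3.11×10⁻⁶ C)(1/0.467 − 1/0.648) = 0.120 J.
v = √(2·0.120/0.0390) = 2.48 m/s.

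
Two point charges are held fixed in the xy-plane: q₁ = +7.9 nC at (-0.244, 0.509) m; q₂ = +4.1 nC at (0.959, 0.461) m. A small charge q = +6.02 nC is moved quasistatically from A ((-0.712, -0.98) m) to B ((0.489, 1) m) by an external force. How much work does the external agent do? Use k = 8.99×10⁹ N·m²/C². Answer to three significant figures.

4.20×10⁻⁷ J

For quasistatic motion the external work equals the change in potential energy: W_ext = qΔV = q(V_B − V_A).
At A: distances to the source charges are 1.56 m, 2.21 m; V_A = Σ kqᵢ/rᵢ = 62.2 V.
At B: distances to the source charges are 0.882 m, 0.715 m; V_B = Σ kqᵢ/rᵢ = 132 V.
ΔV = V_B − V_A = 69.8 V.
W_ext = qΔV = (6.02×10⁻⁹ C)(69.8 V) = 4.20×10⁻⁷ J.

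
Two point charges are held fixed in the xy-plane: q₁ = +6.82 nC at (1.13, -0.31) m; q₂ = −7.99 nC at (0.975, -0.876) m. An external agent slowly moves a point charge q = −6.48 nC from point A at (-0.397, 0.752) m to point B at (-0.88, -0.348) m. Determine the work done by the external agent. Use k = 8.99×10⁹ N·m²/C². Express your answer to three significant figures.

For quasistatic motion the external work equals the change in potential energy: W_ext = qΔV = q(V_B − V_A).
At A: distances to the source charges are 1.86 m, 2.13 m; V_A = Σ kqᵢ/rᵢ = -0.775 V.
At B: distances to the source charges are 2.01 m, 1.93 m; V_B = Σ kqᵢ/rᵢ = -6.75 V.
ΔV = V_B − V_A = -5.97 V.
W_ext = qΔV = (-6.48×10⁻⁹ C)(-5.97 V) = 3.87×10⁻⁸ J.

3.87×10⁻⁸ J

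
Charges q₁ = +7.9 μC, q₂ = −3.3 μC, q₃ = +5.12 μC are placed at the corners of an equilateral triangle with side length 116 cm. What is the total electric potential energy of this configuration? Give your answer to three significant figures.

The work to assemble the configuration equals its total potential energy, U = Σ kqᵢqⱼ/rᵢⱼ over all pairs.
All three pair separations equal the side length, 1.16 m.
U = (-0.202) + (0.313) + (-0.131) = -0.0195 J.

-0.0195 J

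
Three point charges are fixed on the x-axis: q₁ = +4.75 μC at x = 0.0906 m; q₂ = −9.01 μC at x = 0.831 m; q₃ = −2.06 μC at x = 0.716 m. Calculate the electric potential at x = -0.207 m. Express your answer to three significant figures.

4.54×10⁴ V

The total potential is the scalar sum of each charge's contribution, V = Σ kqᵢ/rᵢ.
Distances from the field point to each charge: r₁ = 0.298 m, r₂ = 1.04 m, r₃ = 0.923 m.
V = k[(4.75×10⁻⁶)/(0.298) + (-9.01×10⁻⁶)/(1.04) + (-2.06×10⁻⁶)/(0.923)] = 4.54×10⁴ V.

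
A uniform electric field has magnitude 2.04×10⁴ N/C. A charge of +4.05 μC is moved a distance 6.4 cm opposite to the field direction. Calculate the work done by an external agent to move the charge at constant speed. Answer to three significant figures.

5.29×10⁻³ J

The potential change for a displacement 6.4 cm opposite to the field direction is ΔV = +Ed = 1310 V.
W_ext = qΔV = 5.29×10⁻³ J.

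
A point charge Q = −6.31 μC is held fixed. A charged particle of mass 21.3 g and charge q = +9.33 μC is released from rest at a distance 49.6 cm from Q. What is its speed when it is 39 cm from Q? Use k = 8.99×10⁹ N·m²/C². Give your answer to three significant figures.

5.22 m/s

Only the electrostatic force acts, so mechanical energy is conserved: ½mv² = U₁ − U₂ = kQq(1/r₁ − 1/r₂).
U₁ − U₂ = (8.99×10⁹ N·m²/C²)(-6.31×10⁻⁶ C)(9.33×10⁻⁶ C)(1/0.496 − 1/0.390) = 0.290 J.
v = √(2·0.290/0.0213) = 5.22 m/s.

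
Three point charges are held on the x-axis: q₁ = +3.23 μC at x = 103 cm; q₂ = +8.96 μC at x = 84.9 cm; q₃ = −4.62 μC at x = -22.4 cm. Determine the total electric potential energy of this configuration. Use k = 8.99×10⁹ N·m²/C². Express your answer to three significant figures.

0.984 J

The assembly work is the sum of pairwise potential energies, U = Σ_{i<j} kqᵢqⱼ/rᵢⱼ.
Pair separations: r₁₂ = 0.181 m, r₁₃ = 1.25 m, r₂₃ = 1.07 m.
U = (1.44) + (-0.107) + (-0.347) = 0.984 J.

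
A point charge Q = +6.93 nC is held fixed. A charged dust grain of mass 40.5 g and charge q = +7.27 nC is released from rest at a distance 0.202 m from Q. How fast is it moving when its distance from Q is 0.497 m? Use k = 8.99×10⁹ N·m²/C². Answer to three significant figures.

Only the electrostatic force acts, so mechanical energy is conserved: ½mv² = U₁ − U₂ = kQq(1/r₁ − 1/r₂).
U₁ − U₂ = (8.99×10⁹ N·m²/C²)(6.93×10⁻⁹ C)(7.27×10⁻⁹ C)(1/0.202 − 1/0.497) = 1.33×10⁻⁶ J.
v = √(2·1.33×10⁻⁶/0.0405) = 8.11×10⁻³ m/s.

8.11×10⁻³ m/s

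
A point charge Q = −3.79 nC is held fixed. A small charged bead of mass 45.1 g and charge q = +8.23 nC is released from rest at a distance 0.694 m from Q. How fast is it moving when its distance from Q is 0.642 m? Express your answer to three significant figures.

Only the electrostatic force acts, so mechanical energy is conserved: ½mv² = U₁ − U₂ = kQq(1/r₁ − 1/r₂).
U₁ − U₂ = (8.99×10⁹ N·m²/C²)(-3.79×10⁻⁹ C)(8.23×10⁻⁹ C)(1/0.694 − 1/0.642) = 3.27×10⁻⁸ J.
v = √(2·3.27×10⁻⁸/0.0451) = 1.20×10⁻³ m/s.

1.20×10⁻³ m/s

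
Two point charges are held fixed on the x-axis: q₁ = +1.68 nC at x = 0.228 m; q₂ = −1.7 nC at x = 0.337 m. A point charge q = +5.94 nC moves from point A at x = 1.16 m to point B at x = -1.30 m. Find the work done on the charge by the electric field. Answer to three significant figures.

The work done by the electric force is W_field = −ΔU = −q(V_B − V_A) = q(V_A − V_B).
At A: distances to the source charges are 0.932 m, 0.823 m; V_A = Σ kqᵢ/rᵢ = -2.36 V.
At B: distances to the source charges are 1.53 m, 1.64 m; V_B = Σ kqᵢ/rᵢ = 0.548 V.
ΔV = V_B − V_A = 2.91 V.
W_field = −qΔV = −(5.94×10⁻⁹ C)(2.91 V) = -1.73×10⁻⁸ J.

-1.73×10⁻⁸ J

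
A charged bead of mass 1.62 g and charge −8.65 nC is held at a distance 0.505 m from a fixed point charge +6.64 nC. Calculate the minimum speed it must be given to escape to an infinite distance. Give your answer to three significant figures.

To just escape, total mechanical energy must reach zero at infinity: ½mv²_min + U = 0, so ½mv²_min = −U = |kQq|/r.
|U| = |kQq|/r = (8.99×10⁹ N·m²/C²)(6.64×10⁻⁹)(8.65×10⁻⁹)/(0.505) = 1.02×10⁻⁶ J.
v_min = √(2|U|/m) = √(2·1.02×10⁻⁶/1.62×10⁻³) = 0.0355 m/s.

0.0355 m/s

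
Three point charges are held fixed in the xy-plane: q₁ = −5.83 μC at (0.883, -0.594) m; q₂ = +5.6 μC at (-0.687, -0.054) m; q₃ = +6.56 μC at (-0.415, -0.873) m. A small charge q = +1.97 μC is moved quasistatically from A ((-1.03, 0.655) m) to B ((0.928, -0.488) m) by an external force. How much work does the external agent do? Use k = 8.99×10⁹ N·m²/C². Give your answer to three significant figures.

For quasistatic motion the external work equals the change in potential energy: W_ext = qΔV = q(V_B − V_A).
At A: distances to the source charges are 2.28 m, 0.788 m, 1.65 m; V_A = Σ kqᵢ/rᵢ = 7.68×10⁴ V.
At B: distances to the source charges are 0.115 m, 1.67 m, 1.40 m; V_B = Σ kqᵢ/rᵢ = -3.83×10⁵ V.
ΔV = V_B − V_A = -4.60×10⁵ V.
W_ext = qΔV = (1.97×10⁻⁶ C)(-4.60×10⁵ V) = -0.905 J.

-0.905 J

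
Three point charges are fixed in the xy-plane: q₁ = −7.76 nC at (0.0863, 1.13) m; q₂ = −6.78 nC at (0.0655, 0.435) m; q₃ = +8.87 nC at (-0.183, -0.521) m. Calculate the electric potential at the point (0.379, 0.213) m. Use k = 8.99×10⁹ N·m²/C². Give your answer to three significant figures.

Electric potential is a scalar, so the contributions from each charge add algebraically: V = Σ kqᵢ/rᵢ.
Distances from the field point to each charge: r₁ = 0.963 m, r₂ = 0.384 m, r₃ = 0.924 m.
V = k[(-7.76×10⁻⁹)/(0.963) + (-6.78×10⁻⁹)/(0.384) + (8.87×10⁻⁹)/(0.924)] = -145 V.

-145 V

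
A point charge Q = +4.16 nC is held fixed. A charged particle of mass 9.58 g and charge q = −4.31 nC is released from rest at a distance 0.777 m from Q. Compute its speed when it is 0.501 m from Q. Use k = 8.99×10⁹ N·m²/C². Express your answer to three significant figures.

4.88×10⁻³ m/s

Only the electrostatic force acts, so mechanical energy is conserved: ½mv² = U₁ − U₂ = kQq(1/r₁ − 1/r₂).
U₁ − U₂ = (8.99×10⁹ N·m²/C²)(4.16×10⁻⁹ C)(-4.31×10⁻⁹ C)(1/0.777 − 1/0.501) = 1.14×10⁻⁷ J.
v = √(2·1.14×10⁻⁷/9.58×10⁻³) = 4.88×10⁻³ m/s.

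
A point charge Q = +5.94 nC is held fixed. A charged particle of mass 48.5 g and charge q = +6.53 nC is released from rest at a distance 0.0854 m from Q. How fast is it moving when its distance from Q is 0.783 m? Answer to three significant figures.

0.0122 m/s

Only the electrostatic force acts, so mechanical energy is conserved: ½mv² = U₁ − U₂ = kQq(1/r₁ − 1/r₂).
U₁ − U₂ = (8.99×10⁹ N·m²/C²)(5.94×10⁻⁹ C)(6.53×10⁻⁹ C)(1/0.0854 − 1/0.783) = 3.64×10⁻⁶ J.
v = √(2·3.64×10⁻⁶/0.0485) = 0.0122 m/s.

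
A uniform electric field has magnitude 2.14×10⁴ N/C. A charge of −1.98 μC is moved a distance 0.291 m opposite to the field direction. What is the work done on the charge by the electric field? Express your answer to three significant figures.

The potential change for a displacement 0.291 m opposite to the field direction is ΔV = +Ed = 6230 V.
W_field = −qΔV = 0.0123 J.

0.0123 J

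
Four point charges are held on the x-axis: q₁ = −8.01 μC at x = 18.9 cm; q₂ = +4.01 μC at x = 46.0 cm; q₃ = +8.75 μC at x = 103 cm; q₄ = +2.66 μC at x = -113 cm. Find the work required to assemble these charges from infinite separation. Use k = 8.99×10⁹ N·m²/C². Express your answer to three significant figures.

The work to assemble the configuration equals its total potential energy, U = Σ kqᵢqⱼ/rᵢⱼ over all pairs.
Pair separations: r₁₂ = 0.271 m, r₁₃ = 0.841 m, r₁₄ = 1.32 m, r₂₃ = 0.570 m, r₂₄ = 1.59 m, r₃₄ = 2.16 m.
Summing all 6 pair terms gives U = -1.25 J.

-1.25 J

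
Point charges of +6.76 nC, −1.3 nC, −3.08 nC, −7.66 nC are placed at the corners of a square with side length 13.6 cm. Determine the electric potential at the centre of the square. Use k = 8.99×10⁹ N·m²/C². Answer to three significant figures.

-494 V

Electric potential is a scalar, so the contributions from each charge add algebraically: V = Σ kqᵢ/rᵢ.
The distance from each corner to the centre is a√2/2 = 0.0962 m.
V = k[(6.76×10⁻⁹)/(0.0962) + (-1.30×10⁻⁹)/(0.0962) + (-3.08×10⁻⁹)/(0.0962) + (-7.66×10⁻⁹)/(0.0962)] = -494 V.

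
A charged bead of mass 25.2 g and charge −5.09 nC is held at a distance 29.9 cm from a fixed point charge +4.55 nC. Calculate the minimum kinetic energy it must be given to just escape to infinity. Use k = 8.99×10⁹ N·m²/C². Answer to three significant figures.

To just escape, total mechanical energy must reach zero at infinity: ½mv²_min + U = 0, so ½mv²_min = −U = |kQq|/r.
|U| = |kQq|/r = (8.99×10⁹ N·m²/C²)(4.55×10⁻⁹)(5.09×10⁻⁹)/(0.299) = 6.96×10⁻⁷ J.

6.96×10⁻⁷ J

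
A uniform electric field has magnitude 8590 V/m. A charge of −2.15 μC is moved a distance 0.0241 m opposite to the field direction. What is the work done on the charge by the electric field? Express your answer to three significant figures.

4.45×10⁻⁴ J

The potential change for a displacement 0.0241 m opposite to the field direction is ΔV = +Ed = 207 V.
W_field = −qΔV = 4.45×10⁻⁴ J.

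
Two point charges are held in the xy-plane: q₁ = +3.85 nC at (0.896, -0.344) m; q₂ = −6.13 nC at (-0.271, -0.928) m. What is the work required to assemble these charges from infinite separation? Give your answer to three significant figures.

The work to assemble the configuration equals its total potential energy, U = Σ kqᵢqⱼ/rᵢⱼ over all pairs.
Pair separations: r₁₂ = 1.30 m.
U = (-1.63×10⁻⁷) = -1.63×10⁻⁷ J.

-1.63×10⁻⁷ J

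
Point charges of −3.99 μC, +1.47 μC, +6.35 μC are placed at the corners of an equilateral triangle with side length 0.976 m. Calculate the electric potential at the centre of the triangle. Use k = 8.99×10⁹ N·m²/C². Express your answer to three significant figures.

Electric potential is a scalar, so the contributions from each charge add algebraically: V = Σ kqᵢ/rᵢ.
The distance from each vertex to the centroid is a/√3 = 0.563 m.
V = k[(-3.99×10⁻⁶)/(0.563) + (1.47×10⁻⁶)/(0.563) + (6.35×10⁻⁶)/(0.563)] = 6.11×10⁴ V.

6.11×10⁴ V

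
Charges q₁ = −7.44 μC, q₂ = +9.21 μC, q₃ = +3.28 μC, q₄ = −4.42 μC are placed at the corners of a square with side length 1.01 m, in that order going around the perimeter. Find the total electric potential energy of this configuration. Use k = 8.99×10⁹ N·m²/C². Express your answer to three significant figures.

-0.587 J

The assembly work is the sum of pairwise potential energies, U = Σ_{i<j} kqᵢqⱼ/rᵢⱼ.
The four side pairs have separation 1.01 m and the two diagonal pairs 1.43 m.
Summing all 6 pair terms gives U = -0.587 J.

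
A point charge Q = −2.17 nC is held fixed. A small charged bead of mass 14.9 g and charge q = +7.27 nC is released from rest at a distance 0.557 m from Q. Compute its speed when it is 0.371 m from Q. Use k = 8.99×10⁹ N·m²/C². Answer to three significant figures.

4.14×10⁻³ m/s

Only the electrostatic force acts, so mechanical energy is conserved: ½mv² = U₁ − U₂ = kQq(1/r₁ − 1/r₂).
U₁ − U₂ = (8.99×10⁹ N·m²/C²)(-2.17×10⁻⁹ C)(7.27×10⁻⁹ C)(1/0.557 − 1/0.371) = 1.28×10⁻⁷ J.
v = √(2·1.28×10⁻⁷/0.0149) = 4.14×10⁻³ m/s.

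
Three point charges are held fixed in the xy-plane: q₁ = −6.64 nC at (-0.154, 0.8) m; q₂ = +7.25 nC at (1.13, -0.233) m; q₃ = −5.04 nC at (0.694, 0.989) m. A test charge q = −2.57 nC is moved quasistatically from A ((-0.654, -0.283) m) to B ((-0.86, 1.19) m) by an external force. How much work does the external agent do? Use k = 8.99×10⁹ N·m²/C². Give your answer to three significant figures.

9.85×10⁻⁸ J

For quasistatic motion the external work equals the change in potential energy: W_ext = qΔV = q(V_B − V_A).
At A: distances to the source charges are 1.19 m, 1.78 m, 1.85 m; V_A = Σ kqᵢ/rᵢ = -38.0 V.
At B: distances to the source charges are 0.807 m, 2.45 m, 1.57 m; V_B = Σ kqᵢ/rᵢ = -76.3 V.
ΔV = V_B − V_A = -38.3 V.
W_ext = qΔV = (-2.57×10⁻⁹ C)(-38.3 V) = 9.85×10⁻⁸ J.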